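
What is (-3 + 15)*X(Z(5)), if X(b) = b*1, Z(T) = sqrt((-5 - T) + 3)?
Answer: 12*I*sqrt(7) ≈ 31.749*I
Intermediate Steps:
Z(T) = sqrt(-2 - T)
X(b) = b
(-3 + 15)*X(Z(5)) = (-3 + 15)*sqrt(-2 - 1*5) = 12*sqrt(-2 - 5) = 12*sqrt(-7) = 12*(I*sqrt(7)) = 12*I*sqrt(7)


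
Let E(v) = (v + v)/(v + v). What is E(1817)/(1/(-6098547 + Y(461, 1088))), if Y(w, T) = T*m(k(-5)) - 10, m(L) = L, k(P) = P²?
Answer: -6071357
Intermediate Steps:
Y(w, T) = -10 + 25*T (Y(w, T) = T*(-5)² - 10 = T*25 - 10 = 25*T - 10 = -10 + 25*T)
E(v) = 1 (E(v) = (2*v)/((2*v)) = (2*v)*(1/(2*v)) = 1)
E(1817)/(1/(-6098547 + Y(461, 1088))) = 1/1/(-6098547 + (-10 + 25*1088)) = 1/1/(-6098547 + (-10 + 27200)) = 1/1/(-6098547 + 27190) = 1/1/(-6071357) = 1/(-1/6071357) = 1*(-6071357) = -6071357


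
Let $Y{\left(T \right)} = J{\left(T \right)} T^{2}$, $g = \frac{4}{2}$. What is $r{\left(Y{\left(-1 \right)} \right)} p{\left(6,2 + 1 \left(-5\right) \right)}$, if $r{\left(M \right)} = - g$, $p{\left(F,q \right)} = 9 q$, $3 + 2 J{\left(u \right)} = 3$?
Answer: $54$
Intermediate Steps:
$J{\left(u \right)} = 0$ ($J{\left(u \right)} = - \frac{3}{2} + \frac{1}{2} \cdot 3 = - \frac{3}{2} + \frac{3}{2} = 0$)
$g = 2$ ($g = 4 \cdot \frac{1}{2} = 2$)
$Y{\left(T \right)} = 0$ ($Y{\left(T \right)} = 0 T^{2} = 0$)
$r{\left(M \right)} = -2$ ($r{\left(M \right)} = \left(-1\right) 2 = -2$)
$r{\left(Y{\left(-1 \right)} \right)} p{\left(6,2 + 1 \left(-5\right) \right)} = - 2 \cdot 9 \left(2 + 1 \left(-5\right)\right) = - 2 \cdot 9 \left(2 - 5\right) = - 2 \cdot 9 \left(-3\right) = \left(-2\right) \left(-27\right) = 54$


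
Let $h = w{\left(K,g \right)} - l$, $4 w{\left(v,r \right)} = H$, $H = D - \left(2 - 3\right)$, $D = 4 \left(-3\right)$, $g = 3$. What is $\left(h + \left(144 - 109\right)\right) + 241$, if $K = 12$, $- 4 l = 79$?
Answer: $293$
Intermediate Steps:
$l = - \frac{79}{4}$ ($l = \left(- \frac{1}{4}\right) 79 = - \frac{79}{4} \approx -19.75$)
$D = -12$
$H = -11$ ($H = -12 - \left(2 - 3\right) = -12 - -1 = -12 + 1 = -11$)
$w{\left(v,r \right)} = - \frac{11}{4}$ ($w{\left(v,r \right)} = \frac{1}{4} \left(-11\right) = - \frac{11}{4}$)
$h = 17$ ($h = - \frac{11}{4} - - \frac{79}{4} = - \frac{11}{4} + \frac{79}{4} = 17$)
$\left(h + \left(144 - 109\right)\right) + 241 = \left(17 + \left(144 - 109\right)\right) + 241 = \left(17 + 35\right) + 241 = 52 + 241 = 293$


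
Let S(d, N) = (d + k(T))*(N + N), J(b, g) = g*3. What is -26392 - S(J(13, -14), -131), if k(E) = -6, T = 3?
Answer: -38968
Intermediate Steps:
J(b, g) = 3*g
S(d, N) = 2*N*(-6 + d) (S(d, N) = (d - 6)*(N + N) = (-6 + d)*(2*N) = 2*N*(-6 + d))
-26392 - S(J(13, -14), -131) = -26392 - 2*(-131)*(-6 + 3*(-14)) = -26392 - 2*(-131)*(-6 - 42) = -26392 - 2*(-131)*(-48) = -26392 - 1*12576 = -26392 - 12576 = -38968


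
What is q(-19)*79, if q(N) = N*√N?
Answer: -1501*I*√19 ≈ -6542.7*I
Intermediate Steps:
q(N) = N^(3/2)
q(-19)*79 = (-19)^(3/2)*79 = -19*I*√19*79 = -1501*I*√19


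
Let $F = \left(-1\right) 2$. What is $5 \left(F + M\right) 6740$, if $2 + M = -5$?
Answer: $-303300$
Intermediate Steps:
$M = -7$ ($M = -2 - 5 = -7$)
$F = -2$
$5 \left(F + M\right) 6740 = 5 \left(-2 - 7\right) 6740 = 5 \left(-9\right) 6740 = \left(-45\right) 6740 = -303300$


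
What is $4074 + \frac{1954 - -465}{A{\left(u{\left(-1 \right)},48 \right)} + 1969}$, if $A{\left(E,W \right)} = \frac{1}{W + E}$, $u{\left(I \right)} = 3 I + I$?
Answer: $\frac{353065574}{86637} \approx 4075.2$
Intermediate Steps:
$u{\left(I \right)} = 4 I$
$A{\left(E,W \right)} = \frac{1}{E + W}$
$4074 + \frac{1954 - -465}{A{\left(u{\left(-1 \right)},48 \right)} + 1969} = 4074 + \frac{1954 - -465}{\frac{1}{4 \left(-1\right) + 48} + 1969} = 4074 + \frac{1954 + 465}{\frac{1}{-4 + 48} + 1969} = 4074 + \frac{2419}{\frac{1}{44} + 1969} = 4074 + \frac{2419}{\frac{86637}{44}} = 4074 + 2419 \cdot \frac{44}{86637} = 4074 + \frac{106436}{86637} = \frac{353065574}{86637}$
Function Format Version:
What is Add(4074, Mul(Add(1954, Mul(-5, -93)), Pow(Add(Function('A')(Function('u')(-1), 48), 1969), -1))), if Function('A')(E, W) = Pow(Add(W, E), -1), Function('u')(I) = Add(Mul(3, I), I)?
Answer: Rational(353065574, 86637) ≈ 4075.2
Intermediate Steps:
Function('u')(I) = Mul(4, I)
Function('A')(E, W) = Pow(Add(E, W), -1)
Add(4074, Mul(Add(1954, Mul(-5, -93)), Pow(Add(Function('A')(Function('u')(-1), 48), 1969), -1))) = Add(4074, Mul(Add(1954, Mul(-5, -93)), Pow(Add(Pow(Add(Mul(4, -1), 48), -1), 1969), -1))) = Add(4074, Mul(Add(1954, 465), Pow(Add(Pow(Add(-4, 48), -1), 1969), -1))) = Add(4074, Mul(2419, Pow(Add(Pow(44, -1), 1969), -1))) = Add(4074, Mul(2419, Pow(Add(Rational(1, 44), 1969), -1))) = Add(4074, Mul(2419, Pow(Rational(86637, 44), -1))) = Add(4074, Mul(2419, Rational(44, 86637))) = Add(4074, Rational(106436, 86637)) = Rational(353065574, 86637)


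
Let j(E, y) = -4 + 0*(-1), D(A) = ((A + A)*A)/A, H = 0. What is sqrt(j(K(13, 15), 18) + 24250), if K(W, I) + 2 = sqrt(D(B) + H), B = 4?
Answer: 3*sqrt(2694) ≈ 155.71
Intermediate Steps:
D(A) = 2*A (D(A) = ((2*A)*A)/A = (2*A**2)/A = 2*A)
K(W, I) = -2 + 2*sqrt(2) (K(W, I) = -2 + sqrt(2*4 + 0) = -2 + sqrt(8 + 0) = -2 + sqrt(8) = -2 + 2*sqrt(2))
j(E, y) = -4 (j(E, y) = -4 + 0 = -4)
sqrt(j(K(13, 15), 18) + 24250) = sqrt(-4 + 24250) = sqrt(24246) = 3*sqrt(2694)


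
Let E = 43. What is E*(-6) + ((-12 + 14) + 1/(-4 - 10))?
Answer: -3585/14 ≈ -256.07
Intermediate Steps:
E*(-6) + ((-12 + 14) + 1/(-4 - 10)) = 43*(-6) + ((-12 + 14) + 1/(-4 - 10)) = -258 + (2 + 1/(-14)) = -258 + (2 - 1/14) = -258 + 27/14 = -3585/14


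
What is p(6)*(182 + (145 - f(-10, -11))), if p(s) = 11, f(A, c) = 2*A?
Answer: 3817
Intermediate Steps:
p(6)*(182 + (145 - f(-10, -11))) = 11*(182 + (145 - 2*(-10))) = 11*(182 + (145 - 1*(-20))) = 11*(182 + (145 + 20)) = 11*(182 + 165) = 11*347 = 3817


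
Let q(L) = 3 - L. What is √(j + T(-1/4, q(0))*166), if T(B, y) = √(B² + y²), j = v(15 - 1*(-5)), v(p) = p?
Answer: √(80 + 166*√145)/2 ≈ 22.798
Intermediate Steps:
j = 20 (j = 15 - 1*(-5) = 15 + 5 = 20)
√(j + T(-1/4, q(0))*166) = √(20 + √((-1/4)² + (3 - 1*0)²)*166) = √(20 + √((-1*¼)² + (3 + 0)²)*166) = √(20 + √((-¼)² + 3²)*166) = √(20 + √(1/16 + 9)*166) = √(20 + √(145/16)*166) = √(20 + (√145/4)*166) = √(20 + 83*√145/2)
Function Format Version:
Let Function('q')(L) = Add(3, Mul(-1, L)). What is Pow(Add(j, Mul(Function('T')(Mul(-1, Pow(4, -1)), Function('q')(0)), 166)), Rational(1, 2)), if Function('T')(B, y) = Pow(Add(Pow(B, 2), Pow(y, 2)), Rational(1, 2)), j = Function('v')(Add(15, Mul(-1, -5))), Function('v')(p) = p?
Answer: Mul(Rational(1, 2), Pow(Add(80, Mul(166, Pow(145, Rational(1, 2)))), Rational(1, 2))) ≈ 22.798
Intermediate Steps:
j = 20 (j = Add(15, Mul(-1, -5)) = Add(15, 5) = 20)
Pow(Add(j, Mul(Function('T')(Mul(-1, Pow(4, -1)), Function('q')(0)), 166)), Rational(1, 2)) = Pow(Add(20, Mul(Pow(Add(Pow(Mul(-1, Pow(4, -1)), 2), Pow(Add(3, Mul(-1, 0)), 2)), Rational(1, 2)), 166)), Rational(1, 2)) = Pow(Add(20, Mul(Pow(Add(Pow(Mul(-1, Rational(1, 4)), 2), Pow(Add(3, 0), 2)), Rational(1, 2)), 166)), Rational(1, 2)) = Pow(Add(20, Mul(Pow(Add(Pow(Rational(-1, 4), 2), Pow(3, 2)), Rational(1, 2)), 166)), Rational(1, 2)) = Pow(Add(20, Mul(Pow(Add(Rational(1, 16), 9), Rational(1, 2)), 166)), Rational(1, 2)) = Pow(Add(20, Mul(Pow(Rational(145, 16), Rational(1, 2)), 166)), Rational(1, 2)) = Pow(Add(20, Mul(Mul(Rational(1, 4), Pow(145, Rational(1, 2))), 166)), Rational(1, 2)) = Pow(Add(20, Mul(Rational(83, 2), Pow(145, Rational(1, 2)))), Rational(1, 2))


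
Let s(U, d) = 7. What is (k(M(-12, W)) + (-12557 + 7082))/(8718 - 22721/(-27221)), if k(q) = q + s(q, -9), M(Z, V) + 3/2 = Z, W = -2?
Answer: -298423823/474670798 ≈ -0.62870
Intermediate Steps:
M(Z, V) = -3/2 + Z
k(q) = 7 + q (k(q) = q + 7 = 7 + q)
(k(M(-12, W)) + (-12557 + 7082))/(8718 - 22721/(-27221)) = ((7 + (-3/2 - 12)) + (-12557 + 7082))/(8718 - 22721/(-27221)) = ((7 - 27/2) - 5475)/(8718 - 22721*(-1/27221)) = (-13/2 - 5475)/(8718 + 22721/27221) = -10963/(2*237335399/27221) = -10963/2*27221/237335399 = -298423823/474670798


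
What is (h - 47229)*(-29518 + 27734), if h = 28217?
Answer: 33917408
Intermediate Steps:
(h - 47229)*(-29518 + 27734) = (28217 - 47229)*(-29518 + 27734) = -19012*(-1784) = 33917408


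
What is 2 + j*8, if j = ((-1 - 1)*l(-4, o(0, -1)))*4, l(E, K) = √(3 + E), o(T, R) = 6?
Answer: 2 - 64*I ≈ 2.0 - 64.0*I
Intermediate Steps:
j = -8*I (j = ((-1 - 1)*√(3 - 4))*4 = -2*I*4 = -8*I ≈ -8.0*I)
2 + j*8 = 2 - 8*I*8 = 2 - 64*I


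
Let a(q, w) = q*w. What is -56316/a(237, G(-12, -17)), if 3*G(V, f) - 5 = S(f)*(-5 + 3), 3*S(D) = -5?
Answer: -168948/1975 ≈ -85.543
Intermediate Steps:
S(D) = -5/3 (S(D) = (1/3)*(-5) = -5/3)
G(V, f) = 25/9 (G(V, f) = 5/3 + (-5*(-5 + 3)/3)/3 = 5/3 + (-5/3*(-2))/3 = 5/3 + (1/3)*(10/3) = 5/3 + 10/9 = 25/9)
-56316/a(237, G(-12, -17)) = -56316/(237*(25/9)) = -56316/1975/3 = -56316*3/1975 = -168948/1975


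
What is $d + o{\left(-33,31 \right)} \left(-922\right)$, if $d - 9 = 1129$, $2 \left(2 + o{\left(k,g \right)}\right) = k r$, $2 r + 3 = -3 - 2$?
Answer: $-57870$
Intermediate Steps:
$r = -4$ ($r = - \frac{3}{2} + \frac{-3 - 2}{2} = - \frac{3}{2} + \frac{1}{2} \left(-5\right) = - \frac{3}{2} - \frac{5}{2} = -4$)
$o{\left(k,g \right)} = -2 - 2 k$ ($o{\left(k,g \right)} = -2 + \frac{k \left(-4\right)}{2} = -2 + \frac{\left(-4\right) k}{2} = -2 - 2 k$)
$d = 1138$ ($d = 9 + 1129 = 1138$)
$d + o{\left(-33,31 \right)} \left(-922\right) = 1138 + \left(-2 - -66\right) \left(-922\right) = 1138 + \left(-2 + 66\right) \left(-922\right) = 1138 + 64 \left(-922\right) = 1138 - 59008 = -57870$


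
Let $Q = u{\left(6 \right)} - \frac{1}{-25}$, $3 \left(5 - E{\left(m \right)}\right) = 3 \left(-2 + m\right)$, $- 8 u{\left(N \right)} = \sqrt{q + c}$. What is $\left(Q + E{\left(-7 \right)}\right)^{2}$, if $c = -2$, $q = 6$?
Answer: $\frac{1901641}{10000} \approx 190.16$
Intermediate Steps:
$u{\left(N \right)} = - \frac{1}{4}$ ($u{\left(N \right)} = - \frac{\sqrt{6 - 2}}{8} = - \frac{\sqrt{4}}{8} = \left(- \frac{1}{8}\right) 2 = - \frac{1}{4}$)
$E{\left(m \right)} = 7 - m$ ($E{\left(m \right)} = 5 - \frac{3 \left(-2 + m\right)}{3} = 5 - \frac{-6 + 3 m}{3} = 5 - \left(-2 + m\right) = 7 - m$)
$Q = - \frac{21}{100}$ ($Q = - \frac{1}{4} - \frac{1}{-25} = - \frac{1}{4} - - \frac{1}{25} = - \frac{1}{4} + \frac{1}{25} = - \frac{21}{100} \approx -0.21$)
$\left(Q + E{\left(-7 \right)}\right)^{2} = \left(- \frac{21}{100} + \left(7 - -7\right)\right)^{2} = \left(- \frac{21}{100} + \left(7 + 7\right)\right)^{2} = \left(- \frac{21}{100} + 14\right)^{2} = \left(\frac{1379}{100}\right)^{2} = \frac{1901641}{10000}$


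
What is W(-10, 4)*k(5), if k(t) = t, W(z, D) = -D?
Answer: -20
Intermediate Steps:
W(-10, 4)*k(5) = -1*4*5 = -4*5 = -20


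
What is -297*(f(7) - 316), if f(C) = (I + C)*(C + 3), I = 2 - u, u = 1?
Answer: 70092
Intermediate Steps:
I = 1 (I = 2 - 1*1 = 2 - 1 = 1)
f(C) = (1 + C)*(3 + C) (f(C) = (1 + C)*(C + 3) = (1 + C)*(3 + C))
-297*(f(7) - 316) = -297*((3 + 7² + 4*7) - 316) = -297*((3 + 49 + 28) - 316) = -297*(80 - 316) = -297*(-236) = 70092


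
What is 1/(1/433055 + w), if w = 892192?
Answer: 433055/386368206561 ≈ 1.1208e-6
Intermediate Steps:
1/(1/433055 + w) = 1/(1/433055 + 892192) = 1/(386368206561/433055) = 433055/386368206561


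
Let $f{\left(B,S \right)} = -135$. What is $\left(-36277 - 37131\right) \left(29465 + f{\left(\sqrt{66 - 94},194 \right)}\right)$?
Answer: $-2153056640$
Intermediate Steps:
$\left(-36277 - 37131\right) \left(29465 + f{\left(\sqrt{66 - 94},194 \right)}\right) = \left(-36277 - 37131\right) \left(29465 - 135\right) = \left(-73408\right) 29330 = -2153056640$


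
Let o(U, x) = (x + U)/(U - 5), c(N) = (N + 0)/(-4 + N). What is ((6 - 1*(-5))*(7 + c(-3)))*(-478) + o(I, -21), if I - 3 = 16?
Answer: -273417/7 ≈ -39060.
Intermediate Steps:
I = 19 (I = 3 + 16 = 19)
c(N) = N/(-4 + N)
o(U, x) = (U + x)/(-5 + U)
((6 - 1*(-5))*(7 + c(-3)))*(-478) + o(I, -21) = ((6 - 1*(-5))*(7 - 3/(-4 - 3)))*(-478) + (19 - 21)/(-5 + 19) = ((6 + 5)*(7 - 3/(-7)))*(-478) - 2/14 = (11*(7 - 3*(-⅐)))*(-478) + (1/14)*(-2) = (11*(7 + 3/7))*(-478) - ⅐ = (11*(52/7))*(-478) - ⅐ = (572/7)*(-478) - ⅐ = -273416/7 - ⅐ = -273417/7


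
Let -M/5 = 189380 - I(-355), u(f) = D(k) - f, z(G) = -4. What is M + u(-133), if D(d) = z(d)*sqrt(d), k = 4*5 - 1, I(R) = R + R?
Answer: -950317 - 4*sqrt(19) ≈ -9.5033e+5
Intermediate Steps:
I(R) = 2*R
k = 19 (k = 20 - 1 = 19)
D(d) = -4*sqrt(d)
u(f) = -f - 4*sqrt(19) (u(f) = -4*sqrt(19) - f = -f - 4*sqrt(19))
M = -950450 (M = -5*(189380 - 2*(-355)) = -5*(189380 - 1*(-710)) = -5*(189380 + 710) = -5*190090 = -950450)
M + u(-133) = -950450 + (-1*(-133) - 4*sqrt(19)) = -950450 + (133 - 4*sqrt(19)) = -950317 - 4*sqrt(19)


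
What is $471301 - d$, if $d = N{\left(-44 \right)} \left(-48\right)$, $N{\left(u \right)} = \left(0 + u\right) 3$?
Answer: $464965$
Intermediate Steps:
$N{\left(u \right)} = 3 u$ ($N{\left(u \right)} = u 3 = 3 u$)
$d = 6336$ ($d = 3 \left(-44\right) \left(-48\right) = \left(-132\right) \left(-48\right) = 6336$)
$471301 - d = 471301 - 6336 = 464965$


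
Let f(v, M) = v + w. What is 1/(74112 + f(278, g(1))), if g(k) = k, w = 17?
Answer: 1/74407 ≈ 1.3440e-5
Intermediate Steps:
f(v, M) = 17 + v (f(v, M) = v + 17 = 17 + v)
1/(74112 + f(278, g(1))) = 1/(74112 + (17 + 278)) = 1/(74112 + 295) = 1/74407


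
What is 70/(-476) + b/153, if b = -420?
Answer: -295/102 ≈ -2.8922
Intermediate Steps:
70/(-476) + b/153 = 70/(-476) - 420/153 = 70*(-1/476) - 420*1/153 = -5/34 - 140/51 = -295/102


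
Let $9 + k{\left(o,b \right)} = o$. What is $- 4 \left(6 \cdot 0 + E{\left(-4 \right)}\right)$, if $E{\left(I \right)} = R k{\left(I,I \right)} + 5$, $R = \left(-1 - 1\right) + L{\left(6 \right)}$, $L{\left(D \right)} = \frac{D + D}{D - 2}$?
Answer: $32$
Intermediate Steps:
$k{\left(o,b \right)} = -9 + o$
$L{\left(D \right)} = \frac{2 D}{-2 + D}$
$R = 1$ ($R = \left(-1 - 1\right) + 2 \cdot 6 \frac{1}{-2 + 6} = -2 + 2 \cdot 6 \cdot \frac{1}{4} = -2 + 3 = 1$)
$E{\left(I \right)} = -4 + I$ ($E{\left(I \right)} = 1 \left(-9 + I\right) + 5 = \left(-9 + I\right) + 5 = -4 + I$)
$- 4 \left(6 \cdot 0 + E{\left(-4 \right)}\right) = - 4 \left(6 \cdot 0 - 8\right) = - 4 \left(0 - 8\right) = \left(-4\right) \left(-8\right) = 32$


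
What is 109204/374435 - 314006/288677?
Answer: -86050153502/108090772495 ≈ -0.79609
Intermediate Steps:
109204/374435 - 314006/288677 = -86050153502/108090772495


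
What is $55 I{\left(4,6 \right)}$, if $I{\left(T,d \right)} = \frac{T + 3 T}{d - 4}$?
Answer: $440$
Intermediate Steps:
$I{\left(T,d \right)} = \frac{4 T}{-4 + d}$
$55 I{\left(4,6 \right)} = 55 \cdot 4 \cdot 4 \frac{1}{-4 + 6} = 55 \cdot 4 \cdot 4 \cdot \frac{1}{2} = 55 \cdot 8 = 440$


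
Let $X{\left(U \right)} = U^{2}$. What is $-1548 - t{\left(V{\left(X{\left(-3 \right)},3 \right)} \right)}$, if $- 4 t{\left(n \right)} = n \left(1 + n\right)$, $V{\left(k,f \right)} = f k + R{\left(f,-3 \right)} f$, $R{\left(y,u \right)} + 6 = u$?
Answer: $-1548$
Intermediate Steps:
$R{\left(y,u \right)} = -6 + u$
$V{\left(k,f \right)} = - 9 f + f k$ ($V{\left(k,f \right)} = f k + \left(-6 - 3\right) f = f k - 9 f = - 9 f + f k$)
$t{\left(n \right)} = - \frac{n \left(1 + n\right)}{4}$
$-1548 - t{\left(V{\left(X{\left(-3 \right)},3 \right)} \right)} = -1548 - - \frac{3 \left(-9 + \left(-3\right)^{2}\right) \left(1 + 3 \left(-9 + \left(-3\right)^{2}\right)\right)}{4} = -1548 - - \frac{3 \left(-9 + 9\right) \left(1 + 3 \left(-9 + 9\right)\right)}{4} = -1548 - - \frac{3 \cdot 0 \left(1 + 3 \cdot 0\right)}{4} = -1548 - \left(- \frac{1}{4}\right) 0 \left(1 + 0\right) = -1548 - \left(- \frac{1}{4}\right) 0 \cdot 1 = -1548 - 0 = -1548 + 0 = -1548$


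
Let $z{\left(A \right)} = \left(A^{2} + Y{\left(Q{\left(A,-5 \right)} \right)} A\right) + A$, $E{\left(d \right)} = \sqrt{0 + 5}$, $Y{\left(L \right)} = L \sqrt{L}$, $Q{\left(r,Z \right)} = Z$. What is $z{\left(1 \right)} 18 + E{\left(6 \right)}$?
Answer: $36 + \sqrt{5} \left(1 - 90 i\right) \approx 38.236 - 201.25 i$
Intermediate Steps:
$Y{\left(L \right)} = L^{\frac{3}{2}}$
$E{\left(d \right)} = \sqrt{5}$
$z{\left(A \right)} = A + A^{2} - 5 i A \sqrt{5}$ ($z{\left(A \right)} = \left(A^{2} + \left(-5\right)^{\frac{3}{2}} A\right) + A = \left(A^{2} + - 5 i \sqrt{5} A\right) + A = \left(A^{2} - 5 i A \sqrt{5}\right) + A = A + A^{2} - 5 i A \sqrt{5}$)
$z{\left(1 \right)} 18 + E{\left(6 \right)} = 1 \left(1 + 1 - 5 i \sqrt{5}\right) 18 + \sqrt{5} = 1 \left(2 - 5 i \sqrt{5}\right) 18 + \sqrt{5} = \left(2 - 5 i \sqrt{5}\right) 18 + \sqrt{5} = \left(36 - 90 i \sqrt{5}\right) + \sqrt{5} = 36 + \sqrt{5} - 90 i \sqrt{5}$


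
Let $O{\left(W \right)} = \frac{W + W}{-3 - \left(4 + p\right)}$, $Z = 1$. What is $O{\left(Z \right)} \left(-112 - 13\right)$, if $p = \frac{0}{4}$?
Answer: $\frac{250}{7} \approx 35.714$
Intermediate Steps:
$p = 0$ ($p = 0 \cdot \frac{1}{4} = 0$)
$O{\left(W \right)} = - \frac{2 W}{7}$ ($O{\left(W \right)} = \frac{W + W}{-3 - 4} = \frac{2 W}{-3 + \left(-4 + 0\right)} = \frac{2 W}{-3 - 4} = \frac{2 W}{-7} = 2 W \left(- \frac{1}{7}\right) = - \frac{2 W}{7}$)
$O{\left(Z \right)} \left(-112 - 13\right) = \left(- \frac{2}{7}\right) 1 \left(-112 - 13\right) = \left(- \frac{2}{7}\right) \left(-125\right) = \frac{250}{7}$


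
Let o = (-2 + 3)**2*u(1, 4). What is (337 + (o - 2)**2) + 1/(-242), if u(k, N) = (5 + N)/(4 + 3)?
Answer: 4002147/11858 ≈ 337.51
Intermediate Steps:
u(k, N) = 5/7 + N/7 (u(k, N) = (5 + N)/7 = (5 + N)*(1/7) = 5/7 + N/7)
o = 9/7 (o = (-2 + 3)**2*(5/7 + (1/7)*4) = 1**2*(5/7 + 4/7) = 1*(9/7) = 9/7 ≈ 1.2857)
(337 + (o - 2)**2) + 1/(-242) = (337 + (9/7 - 2)**2) + 1/(-242) = (337 + (-5/7)**2) - 1/242 = (337 + 25/49) - 1/242 = 16538/49 - 1/242 = 4002147/11858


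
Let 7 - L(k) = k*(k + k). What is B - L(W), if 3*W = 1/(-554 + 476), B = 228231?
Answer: 6248316673/27378 ≈ 2.2822e+5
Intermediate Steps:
W = -1/234 (W = 1/(3*(-554 + 476)) = (⅓)/(-78) = (⅓)*(-1/78) = -1/234 ≈ -0.0042735)
L(k) = 7 - 2*k² (L(k) = 7 - k*(k + k) = 7 - k*2*k = 7 - 2*k²)
B - L(W) = 228231 - (7 - 2*(-1/234)²) = 228231 - (7 - 2*1/54756) = 228231 - (7 - 1/27378) = 228231 - 1*191645/27378 = 228231 - 191645/27378 = 6248316673/27378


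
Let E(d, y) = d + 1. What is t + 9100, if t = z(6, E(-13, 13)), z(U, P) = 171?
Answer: 9271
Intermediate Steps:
E(d, y) = 1 + d
t = 171
t + 9100 = 171 + 9100 = 9271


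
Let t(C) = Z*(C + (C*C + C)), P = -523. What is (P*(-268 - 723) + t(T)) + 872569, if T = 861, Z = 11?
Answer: 9564335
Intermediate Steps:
t(C) = 11*C² + 22*C (t(C) = 11*(C + (C*C + C)) = 11*(C + (C² + C)) = 11*(C + (C + C²)) = 11*(C² + 2*C) = 11*C² + 22*C)
(P*(-268 - 723) + t(T)) + 872569 = (-523*(-268 - 723) + 11*861*(2 + 861)) + 872569 = (-523*(-991) + 11*861*863) + 872569 = (518293 + 8173473) + 872569 = 8691766 + 872569 = 9564335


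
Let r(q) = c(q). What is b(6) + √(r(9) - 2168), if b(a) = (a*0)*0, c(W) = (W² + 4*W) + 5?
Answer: I*√2046 ≈ 45.233*I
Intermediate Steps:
c(W) = 5 + W² + 4*W
r(q) = 5 + q² + 4*q
b(a) = 0 (b(a) = 0*0 = 0)
b(6) + √(r(9) - 2168) = 0 + √((5 + 9² + 4*9) - 2168) = 0 + √((5 + 81 + 36) - 2168) = 0 + √(122 - 2168) = 0 + √(-2046) = 0 + I*√2046 = I*√2046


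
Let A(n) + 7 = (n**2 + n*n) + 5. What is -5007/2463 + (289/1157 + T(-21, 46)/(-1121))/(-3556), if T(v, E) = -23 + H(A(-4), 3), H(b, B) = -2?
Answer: -3848960114541/1893275806786 ≈ -2.0330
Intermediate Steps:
A(n) = -2 + 2*n**2 (A(n) = -7 + ((n**2 + n*n) + 5) = -7 + ((n**2 + n**2) + 5) = -7 + (2*n**2 + 5) = -7 + (5 + 2*n**2) = -2 + 2*n**2)
T(v, E) = -25 (T(v, E) = -23 - 2 = -25)
-5007/2463 + (289/1157 + T(-21, 46)/(-1121))/(-3556) = -5007/2463 + (289/1157 - 25/(-1121))/(-3556) = -5007*1/2463 + (289*(1/1157) - 25*(-1/1121))*(-1/3556) = -1669/821 + (289/1157 + 25/1121)*(-1/3556) = -1669/821 + (352894/1296997)*(-1/3556) = -1669/821 - 176447/2306060666 = -3848960114541/1893275806786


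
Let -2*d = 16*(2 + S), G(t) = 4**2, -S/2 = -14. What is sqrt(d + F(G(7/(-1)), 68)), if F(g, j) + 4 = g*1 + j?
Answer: 4*I*sqrt(10) ≈ 12.649*I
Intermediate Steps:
S = 28 (S = -2*(-14) = 28)
G(t) = 16
F(g, j) = -4 + g + j (F(g, j) = -4 + (g*1 + j) = -4 + (g + j) = -4 + g + j)
d = -240 (d = -8*(2 + 28) = -8*30 = -1/2*480 = -240)
sqrt(d + F(G(7/(-1)), 68)) = sqrt(-240 + (-4 + 16 + 68)) = sqrt(-240 + 80) = sqrt(-160) = 4*I*sqrt(10)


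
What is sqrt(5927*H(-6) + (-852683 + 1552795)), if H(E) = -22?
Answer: 3*sqrt(63302) ≈ 754.80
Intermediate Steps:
sqrt(5927*H(-6) + (-852683 + 1552795)) = sqrt(5927*(-22) + (-852683 + 1552795)) = sqrt(-130394 + 700112) = sqrt(569718) = 3*sqrt(63302)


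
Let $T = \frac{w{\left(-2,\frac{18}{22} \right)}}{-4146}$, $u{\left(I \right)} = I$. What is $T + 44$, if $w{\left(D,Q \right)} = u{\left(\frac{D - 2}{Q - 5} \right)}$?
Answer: $\frac{2097865}{47679} \approx 44.0$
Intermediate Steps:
$w{\left(D,Q \right)} = \frac{-2 + D}{-5 + Q}$ ($w{\left(D,Q \right)} = \frac{D - 2}{Q - 5} = \frac{-2 + D}{-5 + Q}$)
$T = - \frac{11}{47679}$ ($T = \frac{\frac{1}{-5 + \frac{18}{22}} \left(-2 - 2\right)}{-4146} = \frac{1}{-5 + 18 \cdot \frac{1}{22}} \left(-4\right) \left(- \frac{1}{4146}\right) = \frac{1}{-5 + \frac{9}{11}} \left(-4\right) \left(- \frac{1}{4146}\right) = \frac{1}{- \frac{46}{11}} \left(-4\right) \left(- \frac{1}{4146}\right) = \left(- \frac{11}{46}\right) \left(-4\right) \left(- \frac{1}{4146}\right) = \frac{22}{23} \left(- \frac{1}{4146}\right) = - \frac{11}{47679} \approx -0.00023071$)
$T + 44 = - \frac{11}{47679} + 44 = \frac{2097865}{47679}$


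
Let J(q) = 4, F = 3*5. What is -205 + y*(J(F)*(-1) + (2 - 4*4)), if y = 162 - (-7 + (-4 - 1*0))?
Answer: -3319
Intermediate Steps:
F = 15
y = 173 (y = 162 - (-7 + (-4 + 0)) = 162 - (-7 - 4) = 162 - (-11) = 162 - 1*(-11) = 162 + 11 = 173)
-205 + y*(J(F)*(-1) + (2 - 4*4)) = -205 + 173*(4*(-1) + (2 - 4*4)) = -205 + 173*(-4 + (2 - 16)) = -205 + 173*(-4 - 14) = -205 + 173*(-18) = -205 - 3114 = -3319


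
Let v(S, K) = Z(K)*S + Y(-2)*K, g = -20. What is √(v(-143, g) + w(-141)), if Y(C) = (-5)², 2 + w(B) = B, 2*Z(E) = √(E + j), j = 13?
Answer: √(-2572 - 286*I*√7)/2 ≈ 3.6912 - 25.625*I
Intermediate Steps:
Z(E) = √(13 + E)/2 (Z(E) = √(E + 13)/2 = √(13 + E)/2)
w(B) = -2 + B
Y(C) = 25
v(S, K) = 25*K + S*√(13 + K)/2 (v(S, K) = (√(13 + K)/2)*S + 25*K = S*√(13 + K)/2 + 25*K = 25*K + S*√(13 + K)/2)
√(v(-143, g) + w(-141)) = √((25*(-20) + (½)*(-143)*√(13 - 20)) + (-2 - 141)) = √((-500 + (½)*(-143)*√(-7)) - 143) = √((-500 + (½)*(-143)*(I*√7)) - 143) = √((-500 - 143*I*√7/2) - 143) = √(-643 - 143*I*√7/2)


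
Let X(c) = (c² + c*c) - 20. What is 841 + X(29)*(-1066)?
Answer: -1770851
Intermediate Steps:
X(c) = -20 + 2*c² (X(c) = (c² + c²) - 20 = 2*c² - 20 = -20 + 2*c²)
841 + X(29)*(-1066) = 841 + (-20 + 2*29²)*(-1066) = 841 + (-20 + 2*841)*(-1066) = 841 + (-20 + 1682)*(-1066) = 841 + 1662*(-1066) = 841 - 1771692 = -1770851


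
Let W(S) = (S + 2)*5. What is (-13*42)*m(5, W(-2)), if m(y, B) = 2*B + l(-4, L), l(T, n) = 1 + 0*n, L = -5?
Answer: -546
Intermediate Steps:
l(T, n) = 1 (l(T, n) = 1 + 0 = 1)
W(S) = 10 + 5*S (W(S) = (2 + S)*5 = 10 + 5*S)
m(y, B) = 1 + 2*B (m(y, B) = 2*B + 1 = 1 + 2*B)
(-13*42)*m(5, W(-2)) = (-13*42)*(1 + 2*(10 + 5*(-2))) = -546*(1 + 2*(10 - 10)) = -546*(1 + 2*0) = -546*(1 + 0) = -546*1 = -546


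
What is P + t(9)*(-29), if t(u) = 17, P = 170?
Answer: -323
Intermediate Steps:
P + t(9)*(-29) = 170 + 17*(-29) = 170 - 493 = -323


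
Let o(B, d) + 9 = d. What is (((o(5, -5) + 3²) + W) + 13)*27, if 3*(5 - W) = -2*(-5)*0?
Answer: 351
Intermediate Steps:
W = 5 (W = 5 - (-2*(-5))*0/3 = 5 - 10*0/3 = 5 - ⅓*0 = 5 + 0 = 5)
o(B, d) = -9 + d
(((o(5, -5) + 3²) + W) + 13)*27 = ((((-9 - 5) + 3²) + 5) + 13)*27 = (((-14 + 9) + 5) + 13)*27 = ((-5 + 5) + 13)*27 = (0 + 13)*27 = 13*27 = 351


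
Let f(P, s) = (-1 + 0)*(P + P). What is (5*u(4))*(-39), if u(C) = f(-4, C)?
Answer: -1560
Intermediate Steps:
f(P, s) = -2*P
u(C) = 8 (u(C) = -2*(-4) = 8)
(5*u(4))*(-39) = (5*8)*(-39) = 40*(-39) = -1560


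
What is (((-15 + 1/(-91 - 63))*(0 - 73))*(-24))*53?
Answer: -107295108/77 ≈ -1.3934e+6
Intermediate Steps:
(((-15 + 1/(-91 - 63))*(0 - 73))*(-24))*53 = (((-15 + 1/(-154))*(-73))*(-24))*53 = (((-15 - 1/154)*(-73))*(-24))*53 = (-2311/154*(-73)*(-24))*53 = ((168703/154)*(-24))*53 = -2024436/77*53 = -107295108/77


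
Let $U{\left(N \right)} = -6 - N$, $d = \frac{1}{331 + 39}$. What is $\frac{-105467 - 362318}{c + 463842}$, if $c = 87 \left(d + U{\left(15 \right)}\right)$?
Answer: $- \frac{173080450}{170945637} \approx -1.0125$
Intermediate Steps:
$d = \frac{1}{370} \approx 0.0027027$
$c = - \frac{675903}{370}$ ($c = 87 \left(\frac{1}{370} - 21\right) = 87 \left(- \frac{7769}{370}\right) = - \frac{675903}{370} \approx -1826.8$)
$\frac{-105467 - 362318}{c + 463842} = \frac{-105467 - 362318}{- \frac{675903}{370} + 463842} = - \frac{467785}{\frac{170945637}{370}} = \left(-467785\right) \frac{370}{170945637} = - \frac{173080450}{170945637}$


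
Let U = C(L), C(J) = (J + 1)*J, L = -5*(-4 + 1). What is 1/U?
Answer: 1/240 ≈ 0.0041667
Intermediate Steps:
L = 15 (L = -5*(-3) = 15)
C(J) = J*(1 + J) (C(J) = (1 + J)*J = J*(1 + J))
U = 240 (U = 15*(1 + 15) = 15*16 = 240)
1/U = 1/240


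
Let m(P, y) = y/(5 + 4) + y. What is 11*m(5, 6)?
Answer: 220/3 ≈ 73.333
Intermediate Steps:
m(P, y) = 10*y/9 (m(P, y) = y/9 + y = 10*y/9)
11*m(5, 6) = 11*((10/9)*6) = 11*(20/3) = 220/3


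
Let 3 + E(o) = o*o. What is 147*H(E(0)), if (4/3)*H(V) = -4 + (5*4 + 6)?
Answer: 4851/2 ≈ 2425.5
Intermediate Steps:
E(o) = -3 + o² (E(o) = -3 + o*o = -3 + o²)
H(V) = 33/2 (H(V) = 3*(-4 + (5*4 + 6))/4 = 3*(-4 + (20 + 6))/4 = 3*(-4 + 26)/4 = (¾)*22 = 33/2)
147*H(E(0)) = 147*(33/2) = 4851/2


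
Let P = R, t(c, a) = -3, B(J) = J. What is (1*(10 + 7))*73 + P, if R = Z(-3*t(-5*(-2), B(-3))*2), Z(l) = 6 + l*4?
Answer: 1319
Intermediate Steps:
Z(l) = 6 + 4*l
R = 78 (R = 6 + 4*(-3*(-3)*2) = 6 + 4*(9*2) = 6 + 4*18 = 6 + 72 = 78)
P = 78
(1*(10 + 7))*73 + P = (1*(10 + 7))*73 + 78 = (1*17)*73 + 78 = 17*73 + 78 = 1241 + 78 = 1319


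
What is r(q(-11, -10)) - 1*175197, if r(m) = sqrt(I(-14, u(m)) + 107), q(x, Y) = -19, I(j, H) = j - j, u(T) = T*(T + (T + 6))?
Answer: -175197 + sqrt(107) ≈ -1.7519e+5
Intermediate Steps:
u(T) = T*(6 + 2*T) (u(T) = T*(T + (6 + T)) = T*(6 + 2*T))
I(j, H) = 0
r(m) = sqrt(107) (r(m) = sqrt(0 + 107) = sqrt(107))
r(q(-11, -10)) - 1*175197 = sqrt(107) - 1*175197 = sqrt(107) - 175197 = -175197 + sqrt(107)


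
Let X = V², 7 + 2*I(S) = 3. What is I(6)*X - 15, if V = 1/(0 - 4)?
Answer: -121/8 ≈ -15.125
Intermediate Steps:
V = -¼ (V = 1/(-4) = -¼ ≈ -0.25000)
I(S) = -2 (I(S) = -7/2 + (½)*3 = -7/2 + 3/2 = -2)
X = 1/16 (X = (-¼)² = 1/16 ≈ 0.062500)
I(6)*X - 15 = -2*1/16 - 15 = -⅛ - 15 = -121/8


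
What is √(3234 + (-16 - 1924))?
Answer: √1294 ≈ 35.972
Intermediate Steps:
√(3234 + (-16 - 1924)) = √(3234 - 1940) = √1294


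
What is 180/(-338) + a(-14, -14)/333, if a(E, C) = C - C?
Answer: -90/169 ≈ -0.53254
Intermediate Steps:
a(E, C) = 0
180/(-338) + a(-14, -14)/333 = 180/(-338) + 0/333 = 180*(-1/338) + 0*(1/333) = -90/169 + 0 = -90/169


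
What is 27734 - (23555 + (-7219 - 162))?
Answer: 11560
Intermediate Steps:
27734 - (23555 + (-7219 - 162)) = 27734 - (23555 - 7381) = 27734 - 1*16174 = 27734 - 16174 = 11560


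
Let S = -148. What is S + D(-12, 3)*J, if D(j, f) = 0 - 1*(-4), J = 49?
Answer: 48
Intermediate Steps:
D(j, f) = 4 (D(j, f) = 0 + 4 = 4)
S + D(-12, 3)*J = -148 + 4*49 = -148 + 196 = 48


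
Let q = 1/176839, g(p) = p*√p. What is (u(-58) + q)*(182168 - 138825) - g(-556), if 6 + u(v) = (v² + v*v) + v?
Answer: 51077779269271/176839 + 1112*I*√139 ≈ 2.8884e+8 + 13110.0*I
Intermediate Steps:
g(p) = p^(3/2)
q = 1/176839 ≈ 5.6549e-6
u(v) = -6 + v + 2*v² (u(v) = -6 + ((v² + v*v) + v) = -6 + ((v² + v²) + v) = -6 + (2*v² + v) = -6 + (v + 2*v²) = -6 + v + 2*v²)
(u(-58) + q)*(182168 - 138825) - g(-556) = ((-6 - 58 + 2*(-58)²) + 1/176839)*(182168 - 138825) - (-556)^(3/2) = ((-6 - 58 + 2*3364) + 1/176839)*43343 - (-1112)*I*√139 = ((-6 - 58 + 6728) + 1/176839)*43343 + 1112*I*√139 = (6664 + 1/176839)*43343 + 1112*I*√139 = (1178455097/176839)*43343 + 1112*I*√139 = 51077779269271/176839 + 1112*I*√139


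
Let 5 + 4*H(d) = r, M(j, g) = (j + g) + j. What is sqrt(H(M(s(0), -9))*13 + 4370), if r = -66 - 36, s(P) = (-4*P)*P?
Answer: sqrt(16089)/2 ≈ 63.421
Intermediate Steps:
s(P) = -4*P**2
M(j, g) = g + 2*j (M(j, g) = (g + j) + j = g + 2*j)
r = -102
H(d) = -107/4 (H(d) = -5/4 + (1/4)*(-102) = -5/4 - 51/2 = -107/4)
sqrt(H(M(s(0), -9))*13 + 4370) = sqrt(-107/4*13 + 4370) = sqrt(-1391/4 + 4370) = sqrt(16089/4) = sqrt(16089)/2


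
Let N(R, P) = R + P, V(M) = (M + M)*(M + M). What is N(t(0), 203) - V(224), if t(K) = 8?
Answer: -200493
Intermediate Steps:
V(M) = 4*M² (V(M) = (2*M)*(2*M) = 4*M²)
N(R, P) = P + R
N(t(0), 203) - V(224) = (203 + 8) - 4*224² = 211 - 4*50176 = 211 - 1*200704 = 211 - 200704 = -200493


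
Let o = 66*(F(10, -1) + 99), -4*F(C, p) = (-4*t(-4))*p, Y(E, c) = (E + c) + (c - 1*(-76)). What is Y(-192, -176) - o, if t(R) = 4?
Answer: -6738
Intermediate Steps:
Y(E, c) = 76 + E + 2*c (Y(E, c) = (E + c) + (c + 76) = (E + c) + (76 + c) = 76 + E + 2*c)
F(C, p) = 4*p (F(C, p) = -(-4*4)*p/4 = -(-4)*p = 4*p)
o = 6270 (o = 66*(4*(-1) + 99) = 66*(-4 + 99) = 66*95 = 6270)
Y(-192, -176) - o = (76 - 192 + 2*(-176)) - 1*6270 = (76 - 192 - 352) - 6270 = -468 - 6270 = -6738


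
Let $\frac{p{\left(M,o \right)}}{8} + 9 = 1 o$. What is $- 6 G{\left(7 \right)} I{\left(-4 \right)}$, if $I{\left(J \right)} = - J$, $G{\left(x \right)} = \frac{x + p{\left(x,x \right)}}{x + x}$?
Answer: $\frac{108}{7} \approx 15.429$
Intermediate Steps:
$p{\left(M,o \right)} = -72 + 8 o$ ($p{\left(M,o \right)} = -72 + 8 \cdot 1 o = -72 + 8 o$)
$G{\left(x \right)} = \frac{-72 + 9 x}{2 x}$ ($G{\left(x \right)} = \frac{x + \left(-72 + 8 x\right)}{x + x} = \frac{-72 + 9 x}{2 x}$)
$- 6 G{\left(7 \right)} I{\left(-4 \right)} = - 6 \left(\frac{9}{2} - \frac{36}{7}\right) \left(\left(-1\right) \left(-4\right)\right) = - 6 \left(\frac{9}{2} - \frac{36}{7}\right) 4 = \left(-6\right) \left(- \frac{9}{14}\right) 4 = \frac{27}{7} \cdot 4 = \frac{108}{7}$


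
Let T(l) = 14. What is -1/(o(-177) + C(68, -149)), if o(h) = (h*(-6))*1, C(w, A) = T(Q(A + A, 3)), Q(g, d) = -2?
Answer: -1/1076 ≈ -0.00092937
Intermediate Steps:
C(w, A) = 14
o(h) = -6*h (o(h) = -6*h*1 = -6*h)
-1/(o(-177) + C(68, -149)) = -1/(-6*(-177) + 14) = -1/(1062 + 14) = -1/1076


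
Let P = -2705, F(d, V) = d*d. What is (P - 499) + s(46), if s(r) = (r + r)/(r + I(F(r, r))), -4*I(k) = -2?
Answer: -297788/93 ≈ -3202.0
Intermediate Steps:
F(d, V) = d²
I(k) = ½ (I(k) = -¼*(-2) = ½)
s(r) = 2*r/(½ + r) (s(r) = (r + r)/(r + ½) = (2*r)/(½ + r) = 2*r/(½ + r))
(P - 499) + s(46) = (-2705 - 499) + 4*46/(1 + 2*46) = -3204 + 4*46/(1 + 92) = -3204 + 4*46/93 = -3204 + 4*46*(1/93) = -3204 + 184/93 = -297788/93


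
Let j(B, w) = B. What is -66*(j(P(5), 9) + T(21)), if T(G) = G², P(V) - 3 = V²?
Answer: -30954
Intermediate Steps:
P(V) = 3 + V²
-66*(j(P(5), 9) + T(21)) = -66*((3 + 5²) + 21²) = -66*((3 + 25) + 441) = -66*(28 + 441) = -66*469 = -30954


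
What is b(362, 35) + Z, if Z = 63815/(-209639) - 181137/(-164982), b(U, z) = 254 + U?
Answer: 7110942845327/11528887166 ≈ 616.79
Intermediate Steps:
Z = 9148351071/11528887166 (Z = 63815*(-1/209639) - 181137*(-1/164982) = -63815/209639 + 60379/54994 = 9148351071/11528887166 ≈ 0.79352)
b(362, 35) + Z = (254 + 362) + 9148351071/11528887166 = 616 + 9148351071/11528887166 = 7110942845327/11528887166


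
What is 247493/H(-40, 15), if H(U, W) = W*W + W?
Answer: 247493/240 ≈ 1031.2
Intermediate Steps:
H(U, W) = W + W² (H(U, W) = W² + W = W + W²)
247493/H(-40, 15) = 247493/((15*(1 + 15))) = 247493/((15*16)) = 247493/240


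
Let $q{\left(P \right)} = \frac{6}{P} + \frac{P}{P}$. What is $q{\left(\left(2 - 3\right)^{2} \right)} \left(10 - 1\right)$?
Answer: $63$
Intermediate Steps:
$q{\left(P \right)} = 1 + \frac{6}{P}$ ($q{\left(P \right)} = \frac{6}{P} + 1 = 1 + \frac{6}{P}$)
$q{\left(\left(2 - 3\right)^{2} \right)} \left(10 - 1\right) = \frac{6 + \left(2 - 3\right)^{2}}{\left(2 - 3\right)^{2}} \left(10 - 1\right) = \frac{6 + \left(-1\right)^{2}}{\left(-1\right)^{2}} \cdot 9 = \frac{6 + 1}{1} \cdot 9 = 1 \cdot 7 \cdot 9 = 7 \cdot 9 = 63$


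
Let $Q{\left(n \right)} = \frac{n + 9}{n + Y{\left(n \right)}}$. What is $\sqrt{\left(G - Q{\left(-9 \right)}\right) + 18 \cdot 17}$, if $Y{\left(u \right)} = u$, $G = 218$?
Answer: $2 \sqrt{131} \approx 22.891$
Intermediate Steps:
$Q{\left(n \right)} = \frac{9 + n}{2 n}$ ($Q{\left(n \right)} = \frac{n + 9}{n + n} = \frac{9 + n}{2 n}$)
$\sqrt{\left(G - Q{\left(-9 \right)}\right) + 18 \cdot 17} = \sqrt{\left(218 - \frac{9 - 9}{2 \left(-9\right)}\right) + 18 \cdot 17} = \sqrt{\left(218 - \frac{1}{2} \left(- \frac{1}{9}\right) 0\right) + 306} = \sqrt{\left(218 - 0\right) + 306} = \sqrt{\left(218 + 0\right) + 306} = \sqrt{218 + 306} = \sqrt{524} = 2 \sqrt{131}$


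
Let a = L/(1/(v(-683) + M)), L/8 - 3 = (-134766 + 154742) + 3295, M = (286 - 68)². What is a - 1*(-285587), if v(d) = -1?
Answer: 8848688003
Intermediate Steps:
M = 47524 (M = 218² = 47524)
L = 186192 (L = 24 + 8*((-134766 + 154742) + 3295) = 24 + 8*(19976 + 3295) = 24 + 8*23271 = 24 + 186168 = 186192)
a = 8848402416 (a = 186192/(1/(-1 + 47524)) = 186192/(1/47523) = 186192*47523 = 8848402416)
a - 1*(-285587) = 8848402416 - 1*(-285587) = 8848402416 + 285587 = 8848688003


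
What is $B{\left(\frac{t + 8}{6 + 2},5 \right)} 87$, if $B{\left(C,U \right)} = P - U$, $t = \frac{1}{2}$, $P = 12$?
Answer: $609$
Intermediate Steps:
$t = \frac{1}{2} \approx 0.5$
$B{\left(C,U \right)} = 12 - U$
$B{\left(\frac{t + 8}{6 + 2},5 \right)} 87 = \left(12 - 5\right) 87 = 7 \cdot 87 = 609$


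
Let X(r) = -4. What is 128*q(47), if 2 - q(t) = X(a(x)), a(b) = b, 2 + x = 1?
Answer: 768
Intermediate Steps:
x = -1 (x = -2 + 1 = -1)
q(t) = 6 (q(t) = 2 - 1*(-4) = 2 + 4 = 6)
128*q(47) = 128*6 = 768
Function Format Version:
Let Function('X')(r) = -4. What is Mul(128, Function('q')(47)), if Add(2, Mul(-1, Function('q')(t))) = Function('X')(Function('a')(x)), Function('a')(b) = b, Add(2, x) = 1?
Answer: 768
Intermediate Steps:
x = -1 (x = Add(-2, 1) = -1)
Function('q')(t) = 6 (Function('q')(t) = Add(2, Mul(-1, -4)) = Add(2, 4) = 6)
Mul(128, Function('q')(47)) = Mul(128, 6) = 768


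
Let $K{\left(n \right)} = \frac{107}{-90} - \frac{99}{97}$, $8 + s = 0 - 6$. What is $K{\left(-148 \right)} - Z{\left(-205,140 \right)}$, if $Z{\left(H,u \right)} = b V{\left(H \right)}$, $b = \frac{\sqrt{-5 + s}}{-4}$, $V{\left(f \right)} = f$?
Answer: $- \frac{19289}{8730} - \frac{205 i \sqrt{19}}{4} \approx -2.2095 - 223.39 i$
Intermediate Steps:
$s = -14$ ($s = -8 + \left(0 - 6\right) = -8 - 6 = -14$)
$K{\left(n \right)} = - \frac{19289}{8730}$ ($K{\left(n \right)} = 107 \left(- \frac{1}{90}\right) - \frac{99}{97} = - \frac{107}{90} - \frac{99}{97} = - \frac{19289}{8730}$)
$b = - \frac{i \sqrt{19}}{4}$ ($b = \frac{\sqrt{-5 - 14}}{-4} = \sqrt{-19} \left(- \frac{1}{4}\right) = i \sqrt{19} \left(- \frac{1}{4}\right) = - \frac{i \sqrt{19}}{4} \approx - 1.0897 i$)
$Z{\left(H,u \right)} = - \frac{i H \sqrt{19}}{4}$ ($Z{\left(H,u \right)} = - \frac{i \sqrt{19}}{4} H = - \frac{i H \sqrt{19}}{4}$)
$K{\left(-148 \right)} - Z{\left(-205,140 \right)} = - \frac{19289}{8730} - \left(- \frac{1}{4}\right) i \left(-205\right) \sqrt{19} = - \frac{19289}{8730} - \frac{205 i \sqrt{19}}{4}$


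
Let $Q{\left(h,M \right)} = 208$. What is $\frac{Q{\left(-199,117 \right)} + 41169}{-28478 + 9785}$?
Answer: $- \frac{41377}{18693} \approx -2.2135$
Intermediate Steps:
$\frac{Q{\left(-199,117 \right)} + 41169}{-28478 + 9785} = \frac{208 + 41169}{-28478 + 9785} = \frac{41377}{-18693} = 41377 \left(- \frac{1}{18693}\right) = - \frac{41377}{18693}$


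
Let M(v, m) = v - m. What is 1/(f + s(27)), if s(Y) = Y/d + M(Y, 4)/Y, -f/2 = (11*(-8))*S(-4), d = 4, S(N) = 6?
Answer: 108/114869 ≈ 0.00094020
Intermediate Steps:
f = 1056 (f = -2*11*(-8)*6 = -(-176)*6 = -2*(-528) = 1056)
s(Y) = Y/4 + (-4 + Y)/Y (s(Y) = Y/4 + (Y - 1*4)/Y = Y*(¼) + (Y - 4)/Y = Y/4 + (-4 + Y)/Y)
1/(f + s(27)) = 1/(1056 + (1 - 4/27 + (¼)*27)) = 1/(1056 + (1 - 4*1/27 + 27/4)) = 1/(1056 + (1 - 4/27 + 27/4)) = 1/(1056 + 821/108) = 1/(114869/108) = 108/114869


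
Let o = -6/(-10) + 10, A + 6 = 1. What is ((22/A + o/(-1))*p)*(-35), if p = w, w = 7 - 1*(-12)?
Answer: 9975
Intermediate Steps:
A = -5 (A = -6 + 1 = -5)
o = 53/5 (o = -6*(-1/10) + 10 = 3/5 + 10 = 53/5 ≈ 10.600)
w = 19 (w = 7 + 12 = 19)
p = 19
((22/A + o/(-1))*p)*(-35) = ((22/(-5) + (53/5)/(-1))*19)*(-35) = ((22*(-1/5) + (53/5)*(-1))*19)*(-35) = ((-22/5 - 53/5)*19)*(-35) = -15*19*(-35) = -285*(-35) = 9975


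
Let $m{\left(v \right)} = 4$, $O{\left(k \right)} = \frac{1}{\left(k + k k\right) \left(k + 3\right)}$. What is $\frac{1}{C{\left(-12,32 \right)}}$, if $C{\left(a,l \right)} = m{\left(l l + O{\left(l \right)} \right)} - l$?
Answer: $- \frac{1}{28} \approx -0.035714$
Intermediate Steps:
$O{\left(k \right)} = \frac{1}{\left(3 + k\right) \left(k + k^{2}\right)}$ ($O{\left(k \right)} = \frac{1}{\left(k + k^{2}\right) \left(3 + k\right)} = \frac{1}{\left(3 + k\right) \left(k + k^{2}\right)}$)
$C{\left(a,l \right)} = 4 - l$
$\frac{1}{C{\left(-12,32 \right)}} = \frac{1}{4 - 32} = \frac{1}{-28} = - \frac{1}{28}$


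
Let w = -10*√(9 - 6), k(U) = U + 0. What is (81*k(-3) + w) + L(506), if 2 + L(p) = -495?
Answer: -740 - 10*√3 ≈ -757.32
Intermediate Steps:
k(U) = U
w = -10*√3 ≈ -17.320
L(p) = -497 (L(p) = -2 - 495 = -497)
(81*k(-3) + w) + L(506) = (81*(-3) - 10*√3) - 497 = (-243 - 10*√3) - 497 = -740 - 10*√3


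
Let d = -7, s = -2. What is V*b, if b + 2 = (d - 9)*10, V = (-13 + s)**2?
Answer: -36450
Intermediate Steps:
V = 225 (V = (-13 - 2)**2 = (-15)**2 = 225)
b = -162 (b = -2 + (-7 - 9)*10 = -2 - 16*10 = -2 - 160 = -162)
V*b = 225*(-162) = -36450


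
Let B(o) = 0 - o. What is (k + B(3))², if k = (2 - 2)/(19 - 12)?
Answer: 9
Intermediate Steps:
k = 0 (k = 0/7 = 0*(⅐) = 0)
B(o) = -o
(k + B(3))² = (0 - 1*3)² = (0 - 3)² = (-3)² = 9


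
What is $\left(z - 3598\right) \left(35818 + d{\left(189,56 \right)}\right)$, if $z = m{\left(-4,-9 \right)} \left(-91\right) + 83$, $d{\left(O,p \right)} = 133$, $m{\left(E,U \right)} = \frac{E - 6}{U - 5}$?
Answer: $-128704580$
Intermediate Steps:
$m{\left(E,U \right)} = \frac{-6 + E}{-5 + U}$
$z = 18$ ($z = \frac{-6 - 4}{-5 - 9} \left(-91\right) + 83 = \frac{1}{-14} \left(-10\right) \left(-91\right) + 83 = \left(- \frac{1}{14}\right) \left(-10\right) \left(-91\right) + 83 = \frac{5}{7} \left(-91\right) + 83 = -65 + 83 = 18$)
$\left(z - 3598\right) \left(35818 + d{\left(189,56 \right)}\right) = \left(18 - 3598\right) \left(35818 + 133\right) = \left(-3580\right) 35951 = -128704580$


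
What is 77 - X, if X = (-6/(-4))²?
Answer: 299/4 ≈ 74.750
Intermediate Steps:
X = 9/4 (X = (-6*(-¼))² = (3/2)² = 9/4 ≈ 2.2500)
77 - X = 77 - 1*9/4 = 77 - 9/4 = 299/4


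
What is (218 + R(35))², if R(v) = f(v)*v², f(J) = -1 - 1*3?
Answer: 21921124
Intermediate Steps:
f(J) = -4 (f(J) = -1 - 3 = -4)
R(v) = -4*v²
(218 + R(35))² = (218 - 4*35²)² = (218 - 4*1225)² = (218 - 4900)² = (-4682)² = 21921124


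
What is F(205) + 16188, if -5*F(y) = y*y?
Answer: 7783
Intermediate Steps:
F(y) = -y²/5 (F(y) = -y*y/5 = -y²/5)
F(205) + 16188 = -⅕*205² + 16188 = -⅕*42025 + 16188 = -8405 + 16188 = 7783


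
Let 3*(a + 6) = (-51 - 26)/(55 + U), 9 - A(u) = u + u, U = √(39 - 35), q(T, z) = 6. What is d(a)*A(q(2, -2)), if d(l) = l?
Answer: 1103/57 ≈ 19.351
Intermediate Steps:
U = 2 (U = √4 = 2)
A(u) = 9 - 2*u (A(u) = 9 - (u + u) = 9 - 2*u)
a = -1103/171 (a = -6 + ((-51 - 26)/(55 + 2))/3 = -6 + (-77/57)/3 = -6 + (-77*1/57)/3 = -6 + (⅓)*(-77/57) = -6 - 77/171 = -1103/171 ≈ -6.4503)
d(a)*A(q(2, -2)) = -1103*(9 - 2*6)/171 = -1103*(9 - 12)/171 = -1103/171*(-3) = 1103/57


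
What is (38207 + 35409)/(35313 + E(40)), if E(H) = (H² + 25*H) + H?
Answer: 73616/37953 ≈ 1.9397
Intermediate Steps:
E(H) = H² + 26*H
(38207 + 35409)/(35313 + E(40)) = (38207 + 35409)/(35313 + 40*(26 + 40)) = 73616/(35313 + 40*66) = 73616/(35313 + 2640) = 73616/37953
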